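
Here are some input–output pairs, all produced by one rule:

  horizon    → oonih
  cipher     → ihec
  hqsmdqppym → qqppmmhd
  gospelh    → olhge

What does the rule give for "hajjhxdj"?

jjhhda

What's happening: sort the characters into reverse alphabetical order, then delete the first 2 characters.
On "hajjhxdj": the first step gives "xjjjhhda", and the second then gives "jjhhda".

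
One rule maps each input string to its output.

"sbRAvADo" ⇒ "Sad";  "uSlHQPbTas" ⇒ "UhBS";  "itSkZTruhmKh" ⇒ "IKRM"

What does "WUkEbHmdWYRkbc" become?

Each output is the input with this applied: flip the case of every letter, then keep one character in every 3, starting at position 1 (positions 1st, 4th, 7th, ...).
Working it through for "WUkEbHmdWYRkbc": intermediate "wuKeBhMDwyrKBC", final "weMyB".
(Check on "sbRAvADo": → "SBraVadO" → "Sad" ✓)

weMyB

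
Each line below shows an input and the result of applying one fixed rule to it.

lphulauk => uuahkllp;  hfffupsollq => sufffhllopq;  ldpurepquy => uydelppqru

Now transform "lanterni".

rtaeilnn

In each case the input is transformed by: sort the characters into alphabetical order, then move the last 2 characters to the front (rotate right by 2).
Starting from "lanterni": after the first operation, "aeilnnrt"; after the second, "rtaeilnn".
(Check on "lphulauk": → "ahkllpuu" → "uuahkllp" ✓)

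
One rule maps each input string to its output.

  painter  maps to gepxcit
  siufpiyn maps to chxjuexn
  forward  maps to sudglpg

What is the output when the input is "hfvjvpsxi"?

Rule — move the last character to the front, then shift every letter 11 places backward in the alphabet (wrapping around).
Starting from "hfvjvpsxi": after the first operation, "ihfvjvpsx"; after the second, "xwukykehm".

xwukykehm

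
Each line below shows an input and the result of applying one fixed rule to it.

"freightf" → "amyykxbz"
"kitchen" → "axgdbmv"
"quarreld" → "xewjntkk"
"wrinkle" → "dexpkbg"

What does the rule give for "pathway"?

In each case the input is transformed by: shift every letter 7 places backward in the alphabet (wrapping around), then move the last 3 characters to the front (rotate right by 3).
Working it through for "pathway": intermediate "itmaptr", final "ptritma".

ptritma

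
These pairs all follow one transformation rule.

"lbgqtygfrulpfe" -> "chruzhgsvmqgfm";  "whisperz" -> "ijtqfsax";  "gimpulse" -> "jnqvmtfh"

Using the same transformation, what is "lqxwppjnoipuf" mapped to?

ryxqqkopjqvgm

Looking at the pairs, the operation is to shift every letter 1 place forward in the alphabet (wrapping around), then move the first character to the end.
Applying both steps to "lqxwppjnoipuf": "mryxqqkopjqvg", then "ryxqqkopjqvgm".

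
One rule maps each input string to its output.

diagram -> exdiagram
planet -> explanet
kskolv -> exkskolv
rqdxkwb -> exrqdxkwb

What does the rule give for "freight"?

What's happening: prepend "ex".
So "freight" becomes "exfreight".

exfreight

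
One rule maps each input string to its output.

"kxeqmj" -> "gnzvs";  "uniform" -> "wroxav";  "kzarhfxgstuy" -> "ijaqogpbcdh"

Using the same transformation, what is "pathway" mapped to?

The pattern: shift every letter 9 places forward in the alphabet (wrapping around), then delete the first character.
Applying both steps to "pathway": "yjcqfjh", then "jcqfjh".
(Check on "uniform": → "dwroxav" → "wroxav" ✓)

jcqfjh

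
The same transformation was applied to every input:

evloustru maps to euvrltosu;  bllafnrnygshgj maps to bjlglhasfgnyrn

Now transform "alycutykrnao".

Each output is the input with this applied: take characters alternately from the front and the back (1st, last, 2nd, 2nd-last, ...).
On "alycutykrnao" that produces "aolayncrukty".

aolayncrukty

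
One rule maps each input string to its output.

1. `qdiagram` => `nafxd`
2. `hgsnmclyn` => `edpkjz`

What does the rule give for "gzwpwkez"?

dwtmt

In each case the input is transformed by: delete the last 3 characters, then shift every letter 3 places backward in the alphabet (wrapping around).
Working it through for "gzwpwkez": intermediate "gzwpw", final "dwtmt".
(Check on "qdiagram": → "qdiag" → "nafxd" ✓)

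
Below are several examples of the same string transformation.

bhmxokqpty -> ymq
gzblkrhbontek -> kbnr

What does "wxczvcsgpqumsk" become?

kcucg

Each output is the input with this applied: take characters alternately from the front and the back (1st, last, 2nd, 2nd-last, ...), then keep one character in every 3, starting at position 2 (positions 2nd, 5th, 8th, ...).
Applying both steps to "wxczvcsgpqumsk": "wkxscmzuvqcpsg", then "kcucg".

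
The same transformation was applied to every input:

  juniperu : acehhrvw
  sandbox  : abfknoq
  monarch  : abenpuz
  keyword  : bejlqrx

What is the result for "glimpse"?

cfrtvyz

Looking at the pairs, the operation is to shift every letter 13 places forward in the alphabet (wrapping around) — i.e. ROT13, then sort the characters into alphabetical order.
On "glimpse": the first step gives "tyvzcfr", and the second then gives "cfrtvyz".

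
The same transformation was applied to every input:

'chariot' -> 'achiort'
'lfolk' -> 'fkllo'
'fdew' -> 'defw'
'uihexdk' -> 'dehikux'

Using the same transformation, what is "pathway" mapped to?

aahptwy

The pattern: sort the characters into alphabetical order.
"pathway" → "aahptwy".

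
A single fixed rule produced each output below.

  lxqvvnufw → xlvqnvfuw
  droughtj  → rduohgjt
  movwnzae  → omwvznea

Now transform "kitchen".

ikctehn

In each case the input is transformed by: swap each adjacent pair of characters (1↔2, 3↔4, ...).
On "kitchen" that produces "ikctehn".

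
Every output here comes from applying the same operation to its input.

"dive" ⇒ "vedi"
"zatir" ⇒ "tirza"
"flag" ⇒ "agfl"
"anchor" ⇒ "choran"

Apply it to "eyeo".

eoey

Each output is the input with this applied: move the first 2 characters to the end (rotate left by 2).
"eyeo" → "eoey".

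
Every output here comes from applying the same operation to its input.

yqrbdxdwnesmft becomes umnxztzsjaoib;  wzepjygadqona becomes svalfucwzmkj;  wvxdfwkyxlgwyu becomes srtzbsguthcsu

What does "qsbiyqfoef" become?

moxeumbka

Looking at the pairs, the operation is to delete the last character, then shift every letter 4 places backward in the alphabet (wrapping around).
For "qsbiyqfoef", step one produces "qsbiyqfoe"; step two turns that into "moxeumbka".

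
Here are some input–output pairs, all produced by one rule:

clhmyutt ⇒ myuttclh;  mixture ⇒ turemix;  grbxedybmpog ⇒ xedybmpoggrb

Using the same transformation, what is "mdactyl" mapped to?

Each output is the input with this applied: move the first 3 characters to the end (rotate left by 3).
So "mdactyl" becomes "ctylmda".

ctylmda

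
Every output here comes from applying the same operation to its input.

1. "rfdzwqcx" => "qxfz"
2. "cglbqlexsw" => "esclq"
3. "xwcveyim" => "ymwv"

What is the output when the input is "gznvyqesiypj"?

syjzvq

The transformation: swap the front and back halves of the string, then keep every other character starting from the second (positions 2nd, 4th, 6th, ...).
For "gznvyqesiypj", step one produces "esiypjgznvyq"; step two turns that into "syjzvq".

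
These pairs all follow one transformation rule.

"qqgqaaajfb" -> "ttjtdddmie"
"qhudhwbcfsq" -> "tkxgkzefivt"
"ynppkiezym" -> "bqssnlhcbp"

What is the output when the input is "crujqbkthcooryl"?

The transformation: shift every letter 3 places forward in the alphabet (wrapping around).
"crujqbkthcooryl" → "fuxmtenwkfrrubo".

fuxmtenwkfrrubo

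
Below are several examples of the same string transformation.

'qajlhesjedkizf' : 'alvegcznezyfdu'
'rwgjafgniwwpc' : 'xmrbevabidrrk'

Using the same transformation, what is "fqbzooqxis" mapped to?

nalwujjlsd

In each case the input is transformed by: move the last character to the front, then shift every letter 5 places backward in the alphabet (wrapping around).
For "fqbzooqxis", step one produces "sfqbzooqxi"; step two turns that into "nalwujjlsd".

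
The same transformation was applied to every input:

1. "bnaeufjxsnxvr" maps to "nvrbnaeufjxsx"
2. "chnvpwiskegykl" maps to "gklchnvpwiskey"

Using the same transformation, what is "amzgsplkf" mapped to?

Looking at the pairs, the operation is to move the last 3 characters to the front (rotate right by 3), then swap the first and last characters.
For "amzgsplkf", step one produces "lkfamzgsp"; step two turns that into "pkfamzgsl".
(Check on "bnaeufjxsnxvr": → "xvrbnaeufjxsn" → "nvrbnaeufjxsx" ✓)

pkfamzgsl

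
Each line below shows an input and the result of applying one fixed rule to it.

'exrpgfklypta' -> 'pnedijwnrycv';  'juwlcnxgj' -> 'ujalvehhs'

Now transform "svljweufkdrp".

In each case the input is transformed by: move the first 2 characters to the end (rotate left by 2), then shift every letter 2 places backward in the alphabet (wrapping around).
For "svljweufkdrp", step one produces "ljweufkdrpsv"; step two turns that into "jhucsdibpnqt".

jhucsdibpnqt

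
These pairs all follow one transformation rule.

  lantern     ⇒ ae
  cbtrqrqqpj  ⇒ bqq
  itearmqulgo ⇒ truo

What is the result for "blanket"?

Each output is the input with this applied: keep one character in every 3, starting at position 2 (positions 2nd, 5th, 8th, ...).
Doing the same to "blanket": "lk".

lk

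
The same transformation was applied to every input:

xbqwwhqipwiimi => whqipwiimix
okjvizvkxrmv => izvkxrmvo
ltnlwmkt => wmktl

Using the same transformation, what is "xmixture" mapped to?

Looking at the pairs, the operation is to move the first character to the end, then delete the first 3 characters.
Applying both steps to "xmixture": "mixturex", then "turex".
(Check on "xbqwwhqipwiimi": → "bqwwhqipwiimix" → "whqipwiimix" ✓)

turex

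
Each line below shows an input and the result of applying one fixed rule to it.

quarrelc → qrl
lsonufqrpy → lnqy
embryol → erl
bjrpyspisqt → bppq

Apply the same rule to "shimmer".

smr

Looking at the pairs, the operation is to keep one character in every 3, starting at position 1 (positions 1st, 4th, 7th, ...).
Applying that to "shimmer" gives "smr".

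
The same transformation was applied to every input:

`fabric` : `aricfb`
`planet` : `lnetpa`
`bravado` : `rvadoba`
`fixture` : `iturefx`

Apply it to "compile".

opilecm

What's happening: move the first 2 characters to the end (rotate left by 2), then swap the first and last characters.
Working it through for "compile": intermediate "mpileco", final "opilecm".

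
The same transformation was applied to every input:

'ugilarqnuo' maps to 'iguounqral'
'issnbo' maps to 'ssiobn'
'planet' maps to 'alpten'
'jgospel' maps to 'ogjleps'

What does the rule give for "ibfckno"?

The transformation: move the first 3 characters to the end (rotate left by 3), then reverse the string.
Starting from "ibfckno": after the first operation, "cknoibf"; after the second, "fbionkc".

fbionkc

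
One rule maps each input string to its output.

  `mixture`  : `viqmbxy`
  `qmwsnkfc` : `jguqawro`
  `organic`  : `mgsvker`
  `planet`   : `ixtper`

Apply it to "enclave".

The transformation: shift every letter 4 places forward in the alphabet (wrapping around), then move the last 2 characters to the front (rotate right by 2).
"enclave" → "irgpezi" → "ziirgpe".

ziirgpe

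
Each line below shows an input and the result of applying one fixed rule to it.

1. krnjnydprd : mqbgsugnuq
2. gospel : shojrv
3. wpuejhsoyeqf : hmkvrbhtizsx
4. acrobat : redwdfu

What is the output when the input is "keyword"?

zrugnhb

The transformation: shift every letter 3 places forward in the alphabet (wrapping around), then move the first 3 characters to the end (rotate left by 3).
Applying both steps to "keyword": "nhbzrug", then "zrugnhb".
(Check on "wpuejhsoyeqf": → "zsxhmkvrbhti" → "hmkvrbhtizsx" ✓)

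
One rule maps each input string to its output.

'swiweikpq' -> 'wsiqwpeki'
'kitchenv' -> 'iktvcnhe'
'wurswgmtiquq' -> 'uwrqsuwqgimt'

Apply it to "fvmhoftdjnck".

vfmkhconfjtd

Each output is the input with this applied: move the first character to the end, then take characters alternately from the front and the back (1st, last, 2nd, 2nd-last, ...).
Starting from "fvmhoftdjnck": after the first operation, "vmhoftdjnckf"; after the second, "vfmkhconfjtd".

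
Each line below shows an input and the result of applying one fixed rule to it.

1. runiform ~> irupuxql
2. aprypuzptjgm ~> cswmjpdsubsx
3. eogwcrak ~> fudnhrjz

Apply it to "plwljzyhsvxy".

Each output is the input with this applied: swap the front and back halves of the string, then shift every letter 3 places forward in the alphabet (wrapping around).
Starting from "plwljzyhsvxy": after the first operation, "yhsvxyplwljz"; after the second, "bkvyabsozomc".

bkvyabsozomc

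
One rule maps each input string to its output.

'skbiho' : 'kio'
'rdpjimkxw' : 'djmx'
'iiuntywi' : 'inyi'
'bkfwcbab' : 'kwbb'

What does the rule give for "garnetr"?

Each output is the input with this applied: keep every other character starting from the second (positions 2nd, 4th, 6th, ...).
So "garnetr" becomes "ant".

ant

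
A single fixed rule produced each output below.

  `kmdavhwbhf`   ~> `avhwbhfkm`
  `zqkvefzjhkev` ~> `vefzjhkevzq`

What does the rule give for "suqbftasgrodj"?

Rule — move the first 2 characters to the end (rotate left by 2), then delete the first character.
Starting from "suqbftasgrodj": after the first operation, "qbftasgrodjsu"; after the second, "bftasgrodjsu".

bftasgrodjsu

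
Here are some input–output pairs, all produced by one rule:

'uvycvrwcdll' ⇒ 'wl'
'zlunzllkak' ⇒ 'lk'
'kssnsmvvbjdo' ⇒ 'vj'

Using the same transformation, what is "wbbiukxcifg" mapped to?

xf

What's happening: keep one character in every 3, starting at position 1 (positions 1st, 4th, 7th, ...), then keep only the last 2 characters.
Working it through for "wbbiukxcifg": intermediate "wixf", final "xf".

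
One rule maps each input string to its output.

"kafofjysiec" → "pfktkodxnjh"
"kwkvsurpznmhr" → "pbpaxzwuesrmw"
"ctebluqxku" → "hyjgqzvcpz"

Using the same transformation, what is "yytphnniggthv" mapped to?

Rule — shift every letter 5 places forward in the alphabet (wrapping around).
Applying that to "yytphnniggthv" gives "ddyumssnllyma".

ddyumssnllyma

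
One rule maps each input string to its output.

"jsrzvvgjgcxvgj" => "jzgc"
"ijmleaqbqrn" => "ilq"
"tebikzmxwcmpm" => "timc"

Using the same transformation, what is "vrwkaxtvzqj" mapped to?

vkt

Looking at the pairs, the operation is to delete the last 3 characters, then keep one character in every 3, starting at position 1 (positions 1st, 4th, 7th, ...).
Applying both steps to "vrwkaxtvzqj": "vrwkaxtv", then "vkt".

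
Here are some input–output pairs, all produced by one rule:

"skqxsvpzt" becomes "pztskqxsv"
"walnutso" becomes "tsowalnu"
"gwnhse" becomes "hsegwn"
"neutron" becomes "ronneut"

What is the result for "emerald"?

aldemer

The rule is to move the last 3 characters to the front (rotate right by 3).
"emerald" → "aldemer".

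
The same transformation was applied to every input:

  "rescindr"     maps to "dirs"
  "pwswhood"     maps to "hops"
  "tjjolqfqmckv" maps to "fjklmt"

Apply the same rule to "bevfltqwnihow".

The transformation: keep every other character starting from the first (positions 1st, 3rd, 5th, ...), then sort the characters into alphabetical order.
Working it through for "bevfltqwnihow": intermediate "bvlqnhw", final "bhlnqvw".

bhlnqvw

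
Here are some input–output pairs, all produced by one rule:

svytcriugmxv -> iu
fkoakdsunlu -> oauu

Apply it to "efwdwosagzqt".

eoa

Rule — keep only the vowels.
Doing the same to "efwdwosagzqt": "eoa".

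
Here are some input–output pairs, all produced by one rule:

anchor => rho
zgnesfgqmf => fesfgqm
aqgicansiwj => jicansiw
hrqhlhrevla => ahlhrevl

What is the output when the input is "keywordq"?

qword

Rule — delete the first 3 characters, then move the last character to the front.
Starting from "keywordq": after the first operation, "wordq"; after the second, "qword".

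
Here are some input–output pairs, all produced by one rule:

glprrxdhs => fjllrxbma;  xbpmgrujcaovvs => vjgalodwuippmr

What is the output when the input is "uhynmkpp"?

bshgejjo

The transformation: shift every letter 6 places backward in the alphabet (wrapping around), then move the first character to the end.
Doing the same to "uhynmkpp": "bshgejjo".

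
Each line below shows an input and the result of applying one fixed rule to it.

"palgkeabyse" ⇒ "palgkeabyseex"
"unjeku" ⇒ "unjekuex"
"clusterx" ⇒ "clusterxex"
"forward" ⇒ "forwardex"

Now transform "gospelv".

The transformation: append "ex".
On "gospelv" that produces "gospelvex".

gospelvex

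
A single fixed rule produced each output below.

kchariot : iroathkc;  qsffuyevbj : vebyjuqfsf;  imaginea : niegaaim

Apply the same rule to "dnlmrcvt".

The transformation: move the last 3 characters to the front (rotate right by 3), then take characters alternately from the front and the back (1st, last, 2nd, 2nd-last, ...).
On "dnlmrcvt" that produces "crvmtldn".

crvmtldn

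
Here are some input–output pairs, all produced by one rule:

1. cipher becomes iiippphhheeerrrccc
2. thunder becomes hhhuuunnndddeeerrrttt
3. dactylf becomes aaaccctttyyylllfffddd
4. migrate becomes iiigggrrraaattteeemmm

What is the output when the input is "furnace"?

What's happening: move the first character to the end, then repeat every character 3 times.
So "furnace" becomes "uuurrrnnnaaaccceeefff".

uuurrrnnnaaaccceeefff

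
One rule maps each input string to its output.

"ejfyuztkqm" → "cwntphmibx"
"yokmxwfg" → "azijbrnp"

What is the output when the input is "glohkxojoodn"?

The pattern: swap the front and back halves of the string, then shift every letter 3 places forward in the alphabet (wrapping around).
Applying both steps to "glohkxojoodn": "ojoodnglohkx", then "rmrrgqjorkna".

rmrrgqjorkna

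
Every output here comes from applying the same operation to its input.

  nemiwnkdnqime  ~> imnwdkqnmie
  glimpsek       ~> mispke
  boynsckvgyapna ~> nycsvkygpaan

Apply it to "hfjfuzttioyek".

The transformation: delete the first 2 characters, then swap each adjacent pair of characters (1↔2, 3↔4, ...).
Applying both steps to "hfjfuzttioyek": "jfuzttioyek", then "fjzuttoieyk".
(Check on "boynsckvgyapna": → "ynsckvgyapna" → "nycsvkygpaan" ✓)

fjzuttoieyk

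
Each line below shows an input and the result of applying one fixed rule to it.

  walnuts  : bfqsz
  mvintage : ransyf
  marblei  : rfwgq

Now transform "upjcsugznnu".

zuohxzles

In each case the input is transformed by: shift every letter 5 places forward in the alphabet (wrapping around), then delete the last 2 characters.
For "upjcsugznnu", step one produces "zuohxzlessz"; step two turns that into "zuohxzles".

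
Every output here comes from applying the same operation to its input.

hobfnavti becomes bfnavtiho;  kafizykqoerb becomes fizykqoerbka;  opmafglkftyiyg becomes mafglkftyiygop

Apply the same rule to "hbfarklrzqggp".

farklrzqggphb

The transformation: move the first 2 characters to the end (rotate left by 2).
On "hbfarklrzqggp" that produces "farklrzqggphb".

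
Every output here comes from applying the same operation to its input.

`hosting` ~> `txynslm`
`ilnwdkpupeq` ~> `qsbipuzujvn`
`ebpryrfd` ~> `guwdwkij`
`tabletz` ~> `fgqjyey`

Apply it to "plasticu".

The rule is to shift every letter 5 places forward in the alphabet (wrapping around), then move the first character to the end.
Starting from "plasticu": after the first operation, "uqfxynhz"; after the second, "qfxynhzu".

qfxynhzu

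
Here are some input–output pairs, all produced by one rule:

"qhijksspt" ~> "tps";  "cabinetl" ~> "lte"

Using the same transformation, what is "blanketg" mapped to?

gte

The rule is to reverse the string, then keep only the first 3 characters.
Working it through for "blanketg": intermediate "gteknalb", final "gte".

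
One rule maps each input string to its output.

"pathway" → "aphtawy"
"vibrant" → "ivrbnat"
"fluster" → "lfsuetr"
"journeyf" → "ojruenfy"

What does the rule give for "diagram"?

idgaarm

The pattern: swap each adjacent pair of characters (1↔2, 3↔4, ...).
"diagram" → "idgaarm".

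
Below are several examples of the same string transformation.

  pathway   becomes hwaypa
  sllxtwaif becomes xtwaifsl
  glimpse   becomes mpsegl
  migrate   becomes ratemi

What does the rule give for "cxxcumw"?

cumwcx

Each output is the input with this applied: move the first 2 characters to the end (rotate left by 2), then delete the first character.
"cxxcumw" → "cumwcx".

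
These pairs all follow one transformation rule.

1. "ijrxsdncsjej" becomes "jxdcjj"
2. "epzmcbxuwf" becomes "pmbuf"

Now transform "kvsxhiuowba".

vxiob

What's happening: keep every other character starting from the second (positions 2nd, 4th, 6th, ...).
For "kvsxhiuowba" the result is "vxiob".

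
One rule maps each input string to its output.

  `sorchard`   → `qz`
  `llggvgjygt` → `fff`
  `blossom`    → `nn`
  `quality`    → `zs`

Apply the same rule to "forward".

qq

Rule — shift every letter 1 place backward in the alphabet (wrapping around), then keep one character in every 3, starting at position 3 (positions 3rd, 6th, 9th, ...).
Applying both steps to "forward": "enqvzqc", then "qq".
(Check on "quality": → "ptzkhsx" → "zs" ✓)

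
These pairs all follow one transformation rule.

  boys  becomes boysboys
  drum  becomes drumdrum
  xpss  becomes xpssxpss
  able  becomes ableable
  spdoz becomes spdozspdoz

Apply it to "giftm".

giftmgiftm

In each case the input is transformed by: write the whole string twice.
So "giftm" becomes "giftmgiftm".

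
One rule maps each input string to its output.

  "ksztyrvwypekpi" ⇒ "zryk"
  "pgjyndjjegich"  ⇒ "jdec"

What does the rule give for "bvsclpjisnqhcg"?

spsh

What's happening: keep one character in every 3, starting at position 3 (positions 3rd, 6th, 9th, ...).
For "bvsclpjisnqhcg" the result is "spsh".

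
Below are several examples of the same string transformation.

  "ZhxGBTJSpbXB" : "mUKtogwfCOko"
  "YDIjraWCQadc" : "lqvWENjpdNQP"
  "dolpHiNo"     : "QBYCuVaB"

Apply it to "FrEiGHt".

What's happening: flip the case of every letter, then shift every letter 13 places forward in the alphabet (wrapping around) — i.e. ROT13.
Starting from "FrEiGHt": after the first operation, "fReIghT"; after the second, "sErVtuG".

sErVtuG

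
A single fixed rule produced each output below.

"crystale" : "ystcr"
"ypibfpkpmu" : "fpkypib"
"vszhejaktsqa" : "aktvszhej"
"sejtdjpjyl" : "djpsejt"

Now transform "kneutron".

eutkn

What's happening: delete the last 3 characters, then move the last 3 characters to the front (rotate right by 3).
"kneutron" → "kneut" → "eutkn".
(Check on "crystale": → "cryst" → "ystcr" ✓)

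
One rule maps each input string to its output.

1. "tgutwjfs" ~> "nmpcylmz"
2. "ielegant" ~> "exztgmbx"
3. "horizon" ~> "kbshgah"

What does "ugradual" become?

ktwntenz

The rule is to shift every letter 7 places backward in the alphabet (wrapping around), then move the first 2 characters to the end (rotate left by 2).
Working it through for "ugradual": intermediate "nzktwnte", final "ktwntenz".
(Check on "ielegant": → "bxexztgm" → "exztgmbx" ✓)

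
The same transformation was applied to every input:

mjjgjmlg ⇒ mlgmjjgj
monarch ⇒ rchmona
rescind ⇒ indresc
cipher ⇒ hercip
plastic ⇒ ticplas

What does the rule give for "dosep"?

Looking at the pairs, the operation is to move the last 3 characters to the front (rotate right by 3).
"dosep" → "sepdo".

sepdo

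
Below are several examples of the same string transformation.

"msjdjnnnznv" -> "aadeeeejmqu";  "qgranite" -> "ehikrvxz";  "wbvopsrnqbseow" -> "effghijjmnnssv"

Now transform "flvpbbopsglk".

bccfggjmsswx

Rule — shift every letter 9 places backward in the alphabet (wrapping around), then sort the characters into alphabetical order.
On "flvpbbopsglk" that produces "bccfggjmsswx".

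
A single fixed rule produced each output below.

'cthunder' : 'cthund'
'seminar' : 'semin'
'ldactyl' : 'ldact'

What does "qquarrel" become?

qquarr

The transformation: delete the last 2 characters.
Applying that to "qquarrel" gives "qquarr".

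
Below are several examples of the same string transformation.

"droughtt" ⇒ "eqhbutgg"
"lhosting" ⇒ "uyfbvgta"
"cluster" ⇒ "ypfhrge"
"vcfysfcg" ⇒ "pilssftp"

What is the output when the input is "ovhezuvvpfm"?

The transformation: swap each adjacent pair of characters (1↔2, 3↔4, ...), then shift every letter 13 places forward in the alphabet (wrapping around) — i.e. ROT13.
Applying both steps to "ovhezuvvpfm": "voehuzvvfpm", then "ibruhmiiscz".

ibruhmiiscz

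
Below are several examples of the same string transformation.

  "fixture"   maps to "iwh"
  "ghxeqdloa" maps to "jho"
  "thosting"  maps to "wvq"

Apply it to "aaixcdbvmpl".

Looking at the pairs, the operation is to shift every letter 3 places forward in the alphabet (wrapping around), then keep one character in every 3, starting at position 1 (positions 1st, 4th, 7th, ...).
On "aaixcdbvmpl": the first step gives "ddlafgeypso", and the second then gives "daes".
(Check on "fixture": → "ilawxuh" → "iwh" ✓)

daes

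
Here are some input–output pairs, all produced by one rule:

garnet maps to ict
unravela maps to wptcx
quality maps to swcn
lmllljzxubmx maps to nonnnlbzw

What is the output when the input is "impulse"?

In each case the input is transformed by: delete the last 3 characters, then shift every letter 2 places forward in the alphabet (wrapping around).
On "impulse": the first step gives "impu", and the second then gives "korw".

korw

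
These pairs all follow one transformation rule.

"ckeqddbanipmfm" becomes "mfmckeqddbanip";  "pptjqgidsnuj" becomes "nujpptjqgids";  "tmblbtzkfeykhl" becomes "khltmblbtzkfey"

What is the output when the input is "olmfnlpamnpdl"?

pdlolmfnlpamn

The transformation: move the last 3 characters to the front (rotate right by 3).
Doing the same to "olmfnlpamnpdl": "pdlolmfnlpamn".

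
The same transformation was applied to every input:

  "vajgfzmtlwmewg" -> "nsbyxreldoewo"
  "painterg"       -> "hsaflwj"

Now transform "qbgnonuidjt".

ityfgfmavb

Rule — delete the last character, then shift every letter 8 places backward in the alphabet (wrapping around).
Doing the same to "qbgnonuidjt": "ityfgfmavb".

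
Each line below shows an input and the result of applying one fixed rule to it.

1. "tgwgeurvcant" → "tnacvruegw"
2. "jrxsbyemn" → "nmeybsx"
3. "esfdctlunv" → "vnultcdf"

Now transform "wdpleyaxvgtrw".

wrtgvxayelp

What's happening: reverse the string, then delete the last 2 characters.
"wdpleyaxvgtrw" → "wrtgvxayelp".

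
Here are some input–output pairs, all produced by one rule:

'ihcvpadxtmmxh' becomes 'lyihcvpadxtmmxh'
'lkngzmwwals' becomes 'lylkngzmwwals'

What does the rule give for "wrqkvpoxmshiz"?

lywrqkvpoxmshiz

Looking at the pairs, the operation is to prepend "ly".
On "wrqkvpoxmshiz" that produces "lywrqkvpoxmshiz".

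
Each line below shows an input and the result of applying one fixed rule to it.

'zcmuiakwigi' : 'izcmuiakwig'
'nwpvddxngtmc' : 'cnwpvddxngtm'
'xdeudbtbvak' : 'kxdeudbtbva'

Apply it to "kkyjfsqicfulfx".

xkkyjfsqicfulf

The transformation: move the last character to the front.
"kkyjfsqicfulfx" → "xkkyjfsqicfulf".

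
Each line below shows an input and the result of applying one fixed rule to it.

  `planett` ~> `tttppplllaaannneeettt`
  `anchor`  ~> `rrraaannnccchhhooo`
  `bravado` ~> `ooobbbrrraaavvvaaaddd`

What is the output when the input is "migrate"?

Each output is the input with this applied: move the last character to the front, then repeat every character 3 times.
Starting from "migrate": after the first operation, "emigrat"; after the second, "eeemmmiiigggrrraaattt".

eeemmmiiigggrrraaattt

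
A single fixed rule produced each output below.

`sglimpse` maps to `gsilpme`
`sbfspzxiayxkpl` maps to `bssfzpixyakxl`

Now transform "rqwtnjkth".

qrtwjntk

What's happening: swap each adjacent pair of characters (1↔2, 3↔4, ...), then delete the last character.
On "rqwtnjkth" that produces "qrtwjntk".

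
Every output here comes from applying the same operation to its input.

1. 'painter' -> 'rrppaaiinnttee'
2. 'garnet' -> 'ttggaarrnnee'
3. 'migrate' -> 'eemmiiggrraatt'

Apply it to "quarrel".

What's happening: move the last character to the front, then double every character.
"quarrel" → "lquarre" → "llqquuaarrrree".
(Check on "garnet": → "tgarne" → "ttggaarrnnee" ✓)

llqquuaarrrree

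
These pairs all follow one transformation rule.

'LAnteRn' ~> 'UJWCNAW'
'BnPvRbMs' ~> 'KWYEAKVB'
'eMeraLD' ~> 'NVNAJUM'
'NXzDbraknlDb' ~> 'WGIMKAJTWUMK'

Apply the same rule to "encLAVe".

Each output is the input with this applied: shift every letter 9 places forward in the alphabet (wrapping around), then convert every letter to uppercase.
For "encLAVe", step one produces "nwlUJEn"; step two turns that into "NWLUJEN".

NWLUJEN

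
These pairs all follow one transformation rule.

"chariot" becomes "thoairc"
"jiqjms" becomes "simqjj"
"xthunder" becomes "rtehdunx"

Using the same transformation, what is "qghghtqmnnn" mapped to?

In each case the input is transformed by: take characters alternately from the front and the back (1st, last, 2nd, 2nd-last, ...), then move the first character to the end.
For "qghghtqmnnn" the result is "ngnhngmhqtq".

ngnhngmhqtq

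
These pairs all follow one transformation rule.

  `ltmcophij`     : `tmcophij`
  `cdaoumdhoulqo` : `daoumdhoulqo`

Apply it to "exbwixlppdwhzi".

Each output is the input with this applied: delete the first character.
"exbwixlppdwhzi" → "xbwixlppdwhzi".

xbwixlppdwhzi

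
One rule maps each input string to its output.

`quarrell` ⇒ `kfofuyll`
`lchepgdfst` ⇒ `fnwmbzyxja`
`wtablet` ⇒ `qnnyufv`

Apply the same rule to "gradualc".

The transformation: shift every letter 6 places backward in the alphabet (wrapping around), then take characters alternately from the front and the back (1st, last, 2nd, 2nd-last, ...).
For "gradualc", step one produces "aluxoufw"; step two turns that into "awlfuuxo".

awlfuuxo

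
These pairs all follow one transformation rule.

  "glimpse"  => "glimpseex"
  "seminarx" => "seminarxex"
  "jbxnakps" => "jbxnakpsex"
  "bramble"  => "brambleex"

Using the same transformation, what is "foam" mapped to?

The transformation: append "ex".
So "foam" becomes "foamex".

foamex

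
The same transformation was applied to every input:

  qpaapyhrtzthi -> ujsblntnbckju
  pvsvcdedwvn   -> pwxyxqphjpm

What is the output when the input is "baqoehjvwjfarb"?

Looking at the pairs, the operation is to move the first 3 characters to the end (rotate left by 3), then shift every letter 6 places backward in the alphabet (wrapping around).
Starting from "baqoehjvwjfarb": after the first operation, "oehjvwjfarbbaq"; after the second, "iybdpqdzulvvuk".
(Check on "qpaapyhrtzthi": → "apyhrtzthiqpa" → "ujsblntnbckju" ✓)

iybdpqdzulvvuk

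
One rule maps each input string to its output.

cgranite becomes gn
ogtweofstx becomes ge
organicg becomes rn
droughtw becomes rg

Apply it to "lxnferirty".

xe

The transformation: keep one character in every 3, starting at position 2 (positions 2nd, 5th, 8th, ...), then delete the last character.
For "lxnferirty" the result is "xe".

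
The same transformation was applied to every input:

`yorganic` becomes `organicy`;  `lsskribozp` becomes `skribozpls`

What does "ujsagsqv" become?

jsagsqvu

The transformation: swap the front and back halves of the string, then move the last 3 characters to the front (rotate right by 3).
Starting from "ujsagsqv": after the first operation, "gsqvujsa"; after the second, "jsagsqvu".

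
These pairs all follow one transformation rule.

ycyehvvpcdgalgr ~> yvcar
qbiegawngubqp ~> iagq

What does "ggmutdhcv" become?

mdv

The transformation: keep one character in every 3, starting at position 3 (positions 3rd, 6th, 9th, ...).
Applying that to "ggmutdhcv" gives "mdv".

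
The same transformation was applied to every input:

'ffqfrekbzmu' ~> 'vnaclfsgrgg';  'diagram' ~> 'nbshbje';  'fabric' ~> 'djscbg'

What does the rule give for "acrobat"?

Each output is the input with this applied: reverse the string, then shift every letter 1 place forward in the alphabet (wrapping around).
Applying both steps to "acrobat": "taborca", then "ubcpsdb".

ubcpsdb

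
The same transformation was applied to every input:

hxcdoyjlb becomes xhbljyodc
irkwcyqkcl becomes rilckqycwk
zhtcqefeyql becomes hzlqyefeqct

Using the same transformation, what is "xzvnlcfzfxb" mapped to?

The transformation: reverse the string, then move the last 2 characters to the front (rotate right by 2).
Working it through for "xzvnlcfzfxb": intermediate "bxfzfclnvzx", final "zxbxfzfclnv".

zxbxfzfclnv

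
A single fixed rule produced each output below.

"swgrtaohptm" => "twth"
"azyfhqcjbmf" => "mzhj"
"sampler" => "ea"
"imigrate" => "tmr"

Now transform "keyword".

The pattern: move the last 3 characters to the front (rotate right by 3), then keep one character in every 3, starting at position 2 (positions 2nd, 5th, 8th, ...).
Starting from "keyword": after the first operation, "ordkeyw"; after the second, "re".

re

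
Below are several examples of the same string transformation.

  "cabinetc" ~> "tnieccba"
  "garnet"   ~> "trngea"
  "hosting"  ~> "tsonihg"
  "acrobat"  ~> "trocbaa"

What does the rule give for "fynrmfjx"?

The pattern: sort the characters into reverse alphabetical order.
On "fynrmfjx" that produces "yxrnmjff".

yxrnmjff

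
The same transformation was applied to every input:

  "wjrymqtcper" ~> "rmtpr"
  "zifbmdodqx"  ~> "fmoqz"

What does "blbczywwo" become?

bzwo

Rule — move the first character to the end, then keep every other character starting from the second (positions 2nd, 4th, 6th, ...).
On "blbczywwo": the first step gives "lbczywwob", and the second then gives "bzwo".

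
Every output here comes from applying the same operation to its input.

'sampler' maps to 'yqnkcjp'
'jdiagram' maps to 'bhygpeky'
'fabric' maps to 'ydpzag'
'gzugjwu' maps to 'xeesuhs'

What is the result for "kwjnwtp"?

uilhrun

The pattern: shift every letter 2 places backward in the alphabet (wrapping around), then swap each adjacent pair of characters (1↔2, 3↔4, ...).
Starting from "kwjnwtp": after the first operation, "iuhlurn"; after the second, "uilhrun".
(Check on "gzugjwu": → "exsehus" → "xeesuhs" ✓)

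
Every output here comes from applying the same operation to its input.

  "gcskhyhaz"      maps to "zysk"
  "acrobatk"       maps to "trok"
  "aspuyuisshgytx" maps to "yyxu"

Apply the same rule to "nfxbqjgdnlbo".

xqon

The rule is to sort the characters into reverse alphabetical order, then keep only the first 4 characters.
On "nfxbqjgdnlbo": the first step gives "xqonnljgfdbb", and the second then gives "xqon".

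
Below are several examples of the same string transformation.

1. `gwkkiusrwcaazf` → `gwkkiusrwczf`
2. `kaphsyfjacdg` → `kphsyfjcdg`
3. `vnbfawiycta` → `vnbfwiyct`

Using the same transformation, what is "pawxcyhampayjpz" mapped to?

pwxcyhmpyjpz

Looking at the pairs, the operation is to remove every "a".
Doing the same to "pawxcyhampayjpz": "pwxcyhmpyjpz".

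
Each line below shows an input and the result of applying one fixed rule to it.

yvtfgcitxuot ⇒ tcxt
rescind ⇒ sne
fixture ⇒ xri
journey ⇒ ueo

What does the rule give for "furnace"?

rcu

In each case the input is transformed by: move the first 2 characters to the end (rotate left by 2), then keep one character in every 3, starting at position 1 (positions 1st, 4th, 7th, ...).
Applying both steps to "furnace": "rnacefu", then "rcu".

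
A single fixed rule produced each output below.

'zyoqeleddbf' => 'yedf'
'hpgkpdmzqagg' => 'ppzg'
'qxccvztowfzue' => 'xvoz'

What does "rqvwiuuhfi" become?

The transformation: keep one character in every 3, starting at position 2 (positions 2nd, 5th, 8th, ...).
"rqvwiuuhfi" → "qih".

qih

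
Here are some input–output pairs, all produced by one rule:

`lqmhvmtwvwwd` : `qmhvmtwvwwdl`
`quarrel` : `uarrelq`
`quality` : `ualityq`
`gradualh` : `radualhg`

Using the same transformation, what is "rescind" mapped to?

Looking at the pairs, the operation is to move the first character to the end.
Doing the same to "rescind": "escindr".

escindr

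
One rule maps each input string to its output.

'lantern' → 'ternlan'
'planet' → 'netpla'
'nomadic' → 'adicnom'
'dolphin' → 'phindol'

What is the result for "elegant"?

Rule — move the first 3 characters to the end (rotate left by 3).
For "elegant" the result is "gantele".

gantele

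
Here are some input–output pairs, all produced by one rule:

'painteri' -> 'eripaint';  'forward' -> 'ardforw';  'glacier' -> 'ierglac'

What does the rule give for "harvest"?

Looking at the pairs, the operation is to move the last 3 characters to the front (rotate right by 3).
"harvest" → "estharv".

estharv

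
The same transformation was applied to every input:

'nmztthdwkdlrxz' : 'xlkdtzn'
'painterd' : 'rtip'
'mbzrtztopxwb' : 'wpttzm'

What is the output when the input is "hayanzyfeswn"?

Looking at the pairs, the operation is to keep every other character starting from the first (positions 1st, 3rd, 5th, ...), then reverse the string.
Starting from "hayanzyfeswn": after the first operation, "hynyew"; after the second, "weynyh".

weynyh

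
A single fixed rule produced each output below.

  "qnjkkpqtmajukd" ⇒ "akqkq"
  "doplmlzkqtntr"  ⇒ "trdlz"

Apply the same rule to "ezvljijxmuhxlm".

ulelj

Rule — keep one character in every 3, starting at position 1 (positions 1st, 4th, 7th, ...), then move the first 3 characters to the end (rotate left by 3).
"ezvljijxmuhxlm" → "eljul" → "ulelj".
(Check on "doplmlzkqtntr": → "dlztr" → "trdlz" ✓)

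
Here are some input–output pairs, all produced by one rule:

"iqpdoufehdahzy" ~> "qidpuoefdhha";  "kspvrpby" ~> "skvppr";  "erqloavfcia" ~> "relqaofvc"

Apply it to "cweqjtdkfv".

The pattern: delete the last 2 characters, then swap each adjacent pair of characters (1↔2, 3↔4, ...).
Applying that to "cweqjtdkfv" gives "wcqetjkd".

wcqetjkd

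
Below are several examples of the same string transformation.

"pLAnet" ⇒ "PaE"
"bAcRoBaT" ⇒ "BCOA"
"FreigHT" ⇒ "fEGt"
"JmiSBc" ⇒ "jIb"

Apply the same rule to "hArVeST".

HREt

What's happening: flip the case of every letter, then keep every other character starting from the first (positions 1st, 3rd, 5th, ...).
Working it through for "hArVeST": intermediate "HaRvEst", final "HREt".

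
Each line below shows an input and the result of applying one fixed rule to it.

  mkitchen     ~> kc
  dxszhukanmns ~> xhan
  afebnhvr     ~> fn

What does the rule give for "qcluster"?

Each output is the input with this applied: delete the last character, then keep one character in every 3, starting at position 2 (positions 2nd, 5th, 8th, ...).
"qcluster" → "qcluste" → "cs".

cs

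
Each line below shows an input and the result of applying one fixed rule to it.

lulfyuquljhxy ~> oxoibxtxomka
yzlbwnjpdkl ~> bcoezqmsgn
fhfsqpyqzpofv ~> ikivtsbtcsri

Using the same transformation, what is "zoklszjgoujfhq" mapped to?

The transformation: shift every letter 3 places forward in the alphabet (wrapping around), then delete the last character.
Applying both steps to "zoklszjgoujfhq": "crnovcmjrxmikt", then "crnovcmjrxmik".

crnovcmjrxmik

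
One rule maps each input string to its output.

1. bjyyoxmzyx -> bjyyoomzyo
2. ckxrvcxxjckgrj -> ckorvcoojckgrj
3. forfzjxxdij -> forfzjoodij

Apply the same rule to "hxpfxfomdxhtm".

Each output is the input with this applied: replace every "x" with "o".
For "hxpfxfomdxhtm" the result is "hopfofomdohtm".

hopfofomdohtm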